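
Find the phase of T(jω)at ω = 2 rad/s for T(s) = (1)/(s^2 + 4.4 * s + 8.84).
Substitute s = j*2: T(j2) = 0.0479846 - 0.0872448j.
∠T(j2) = atan2(Im, Re) = atan2(-0.0872448, 0.0479846) = -61.19°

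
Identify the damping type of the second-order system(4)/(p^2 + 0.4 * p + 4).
Standard form: ωn²/(p²+2ζωn·p+ωn²) gives ωn=2, ζ=0.1.
Underdamped (ζ = 0.1 < 1)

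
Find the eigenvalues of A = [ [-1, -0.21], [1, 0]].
Eigenvalues solve det(λI - A) = 0.
Characteristic polynomial: λ^2 + λ + 0.21 = 0.
Factor: (λ + 0.7)(λ + 0.3) = 0.
Roots: -0.3, -0.7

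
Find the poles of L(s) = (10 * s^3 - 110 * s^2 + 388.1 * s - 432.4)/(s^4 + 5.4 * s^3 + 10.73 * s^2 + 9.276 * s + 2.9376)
Set denominator = 0: s^4 + 5.4*s^3 + 10.73*s^2 + 9.276*s + 2.9376 = (s + 0.9)(s + 1.2)(s + 1.6)(s + 1.7) = 0 → Poles: -0.9, -1.2, -1.6, -1.7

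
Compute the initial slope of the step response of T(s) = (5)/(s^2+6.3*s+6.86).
IVT: y'(0⁺) = lim_{s→∞} s²·Y(s) = lim_{s→∞} s·T(s).
deg(num) = 0, deg(den) = 2, relative degree = 2 ≥ 2, so s·T(s) → 0. Initial slope = 0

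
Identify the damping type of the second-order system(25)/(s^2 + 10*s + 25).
Standard form: ωn²/(s²+2ζωn·s+ωn²) gives ωn=5, ζ=1.
Critically damped (ζ = 1)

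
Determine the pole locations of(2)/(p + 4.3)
Set denominator = 0: p + 4.3 = 0 → Poles: -4.3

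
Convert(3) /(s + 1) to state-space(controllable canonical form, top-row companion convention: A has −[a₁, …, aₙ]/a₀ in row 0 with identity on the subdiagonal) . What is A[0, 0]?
Reachable canonical form for den = s + 1: top row of A = -[a₁,a₂,...,aₙ]/a₀, ones on the subdiagonal, zeros elsewhere.
A = [[-1]].
A[0,0] = -1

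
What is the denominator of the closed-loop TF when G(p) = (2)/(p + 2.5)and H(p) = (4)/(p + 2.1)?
Characteristic poly = G_den * H_den + G_num * H_num = (p^2 + 4.6*p + 5.25) + (8) = p^2 + 4.6*p + 13.25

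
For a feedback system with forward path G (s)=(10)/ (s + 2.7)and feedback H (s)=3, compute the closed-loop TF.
Closed-loop T = G/(1+GH).
Numerator: G_num * H_den = 10.
Denominator: G_den * H_den + G_num * H_num = (s + 2.7) + (30) = s + 32.7.
T(s) = (10)/(s + 32.7)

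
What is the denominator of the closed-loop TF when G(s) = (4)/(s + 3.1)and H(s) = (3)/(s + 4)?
Characteristic poly = G_den * H_den + G_num * H_num = (s^2 + 7.1*s + 12.4) + (12) = s^2 + 7.1*s + 24.4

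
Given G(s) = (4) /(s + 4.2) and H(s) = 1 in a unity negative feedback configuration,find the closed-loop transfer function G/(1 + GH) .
Closed-loop T = G/(1+GH).
Numerator: G_num * H_den = 4.
Denominator: G_den * H_den + G_num * H_num = (s + 4.2) + (4) = s + 8.2.
T(s) = (4)/(s + 8.2)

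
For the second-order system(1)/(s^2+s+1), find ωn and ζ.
Standard form: ωn²/(s²+2ζωn·s+ωn²).
const=1=ωn² → ωn=1, s coeff=1=2ζωn → ζ=0.5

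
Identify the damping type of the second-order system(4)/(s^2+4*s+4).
Standard form: ωn²/(s²+2ζωn·s+ωn²) gives ωn=2, ζ=1.
Critically damped (ζ = 1)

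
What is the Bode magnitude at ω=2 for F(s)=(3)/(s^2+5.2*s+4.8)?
Substitute s = j*2: F(j2) = 0.0220588 - 0.286765j.
|F(j2)| = sqrt(Re² + Im²) = 0.2876.
20*log₁₀(0.2876) = -10.82 dB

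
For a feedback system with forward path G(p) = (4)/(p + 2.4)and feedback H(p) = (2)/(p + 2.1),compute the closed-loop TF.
Closed-loop T = G/(1+GH).
Numerator: G_num * H_den = 4*p + 8.4.
Denominator: G_den * H_den + G_num * H_num = (p^2 + 4.5*p + 5.04) + (8) = p^2 + 4.5*p + 13.04.
T(p) = (4*p + 8.4)/(p^2 + 4.5*p + 13.04)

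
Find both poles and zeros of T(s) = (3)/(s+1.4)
Set denominator = 0: s + 1.4 = 0 → Poles: -1.4
Numerator is a nonzero constant (3) → Zeros: none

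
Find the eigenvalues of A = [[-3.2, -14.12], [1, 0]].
Eigenvalues solve det(λI - A) = 0.
Characteristic polynomial: λ^2 + 3.2*λ + 14.12 = 0.
Roots: -1.6 + 3.4j, -1.6 - 3.4j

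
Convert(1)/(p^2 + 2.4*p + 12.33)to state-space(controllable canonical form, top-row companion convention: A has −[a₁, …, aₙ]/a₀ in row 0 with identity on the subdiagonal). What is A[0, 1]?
Reachable canonical form for den = p^2 + 2.4*p + 12.33: top row of A = -[a₁,a₂,...,aₙ]/a₀, ones on the subdiagonal, zeros elsewhere.
A = [[-2.4, -12.33], [1, 0]].
A[0,1] = -12.33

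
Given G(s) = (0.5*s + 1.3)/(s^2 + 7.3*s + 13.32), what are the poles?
Set denominator = 0: s^2 + 7.3*s + 13.32 = (s + 3.6)(s + 3.7) = 0 → Poles: -3.6, -3.7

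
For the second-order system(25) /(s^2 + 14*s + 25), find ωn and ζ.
Standard form: ωn²/(s²+2ζωn·s+ωn²).
const=25=ωn² → ωn=5, s coeff=14=2ζωn → ζ=1.4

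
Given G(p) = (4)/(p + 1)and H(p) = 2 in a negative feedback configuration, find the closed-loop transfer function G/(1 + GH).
Closed-loop T = G/(1+GH).
Numerator: G_num * H_den = 4.
Denominator: G_den * H_den + G_num * H_num = (p + 1) + (8) = p + 9.
T(p) = (4)/(p + 9)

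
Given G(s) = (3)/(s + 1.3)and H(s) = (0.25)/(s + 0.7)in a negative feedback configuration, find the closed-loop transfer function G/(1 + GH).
Closed-loop T = G/(1+GH).
Numerator: G_num * H_den = 3*s + 2.1.
Denominator: G_den * H_den + G_num * H_num = (s^2 + 2*s + 0.91) + (0.75) = s^2 + 2*s + 1.66.
T(s) = (3*s + 2.1)/(s^2 + 2*s + 1.66)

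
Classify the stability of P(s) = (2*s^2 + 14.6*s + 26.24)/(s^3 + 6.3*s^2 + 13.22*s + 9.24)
Denominator: s^3 + 6.3*s^2 + 13.22*s + 9.24 = (s + 2.1)(s + 2.2)(s + 2). Poles: -2, -2.1, -2.2. Stable (all poles in LHP)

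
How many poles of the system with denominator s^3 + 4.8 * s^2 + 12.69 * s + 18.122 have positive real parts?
s^3 + 4.8*s^2 + 12.69*s + 18.122 = (s + 2.6)(s^2 + 2.2*s + 6.97). Poles: -1.1 + 2.4j, -1.1 - 2.4j, -2.6. RHP poles (Re>0): 0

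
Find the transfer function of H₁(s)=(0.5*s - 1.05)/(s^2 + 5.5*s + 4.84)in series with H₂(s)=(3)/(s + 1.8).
Series: H = H₁ · H₂ = (n₁·n₂)/(d₁·d₂).
Num: n₁·n₂ = 1.5*s - 3.15. Den: d₁·d₂ = s^3 + 7.3*s^2 + 14.74*s + 8.712.
H(s) = (1.5*s - 3.15)/(s^3 + 7.3*s^2 + 14.74*s + 8.712)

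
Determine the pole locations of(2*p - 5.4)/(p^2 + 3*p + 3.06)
Set denominator = 0: p^2 + 3*p + 3.06 = 0 → Poles: -1.5 + 0.9j, -1.5 - 0.9j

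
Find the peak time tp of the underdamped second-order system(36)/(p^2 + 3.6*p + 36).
Standard form: ωn²/(p²+2ζωn·p+ωn²) → ωn = 6, ζ = 0.3.
ωd = ωn·√(1-ζ²) = 6·√(1-0.3²) = 5.724.
tp = π/ωd = π/5.724 = 0.5489 s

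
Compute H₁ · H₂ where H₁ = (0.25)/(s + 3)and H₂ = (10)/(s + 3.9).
Series: H = H₁ · H₂ = (n₁·n₂)/(d₁·d₂).
Num: n₁·n₂ = 2.5. Den: d₁·d₂ = s^2 + 6.9*s + 11.7.
H(s) = (2.5)/(s^2 + 6.9*s + 11.7)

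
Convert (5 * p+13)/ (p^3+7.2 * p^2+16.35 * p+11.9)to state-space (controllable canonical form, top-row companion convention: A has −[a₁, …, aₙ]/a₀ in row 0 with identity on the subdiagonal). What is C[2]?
Reachable canonical form: C = numerator coefficients (right-aligned, zero-padded to length n).
num = 5*p + 13, C = [[0, 5, 13]].
C[2] = 13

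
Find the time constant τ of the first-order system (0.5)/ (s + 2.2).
First-order system: τ = -1/pole. Pole = -2.2. τ = -1/(-2.2) = 0.4545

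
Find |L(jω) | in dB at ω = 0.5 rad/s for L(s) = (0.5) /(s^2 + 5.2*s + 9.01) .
Substitute s = j*0.5: L(j0.5) = 0.0524566 - 0.0155693j.
|L(j0.5)| = sqrt(Re² + Im²) = 0.05472.
20*log₁₀(0.05472) = -25.24 dB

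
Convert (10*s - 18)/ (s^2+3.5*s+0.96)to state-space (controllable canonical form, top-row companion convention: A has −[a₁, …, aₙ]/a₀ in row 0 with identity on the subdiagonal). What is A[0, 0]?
Reachable canonical form for den = s^2 + 3.5*s + 0.96: top row of A = -[a₁,a₂,...,aₙ]/a₀, ones on the subdiagonal, zeros elsewhere.
A = [[-3.5, -0.96], [1, 0]].
A[0,0] = -3.5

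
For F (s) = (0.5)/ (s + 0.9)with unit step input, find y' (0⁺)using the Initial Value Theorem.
IVT: y'(0⁺) = lim_{s→∞} s²·Y(s) = lim_{s→∞} s·F(s).
deg(num) = 0, deg(den) = 1, relative degree = 1, so s·F(s) → (leading num)/(leading den) = 0.5/1 = 0.5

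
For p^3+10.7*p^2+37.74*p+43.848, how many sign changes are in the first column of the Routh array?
Routh array:
p^3: [1, 37.74]; p^2: [10.7, 43.848]; p^1: [33.6421]; p^0: [43.848]
First column: [1, 10.7, 33.6421, 43.848]. Sign changes = 0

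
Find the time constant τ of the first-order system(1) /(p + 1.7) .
First-order system: τ = -1/pole. Pole = -1.7. τ = -1/(-1.7) = 0.5882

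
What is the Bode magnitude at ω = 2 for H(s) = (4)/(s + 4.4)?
Substitute s = j*2: H(j2) = 0.753425 - 0.342466j.
|H(j2)| = sqrt(Re² + Im²) = 0.8276.
20*log₁₀(0.8276) = -1.64 dB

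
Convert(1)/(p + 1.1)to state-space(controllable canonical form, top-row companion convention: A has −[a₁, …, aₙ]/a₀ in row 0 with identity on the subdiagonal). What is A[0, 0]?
Reachable canonical form for den = p + 1.1: top row of A = -[a₁,a₂,...,aₙ]/a₀, ones on the subdiagonal, zeros elsewhere.
A = [[-1.1]].
A[0,0] = -1.1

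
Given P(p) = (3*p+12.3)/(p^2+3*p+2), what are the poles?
Set denominator = 0: p^2 + 3*p + 2 = (p + 2)(p + 1) = 0 → Poles: -1, -2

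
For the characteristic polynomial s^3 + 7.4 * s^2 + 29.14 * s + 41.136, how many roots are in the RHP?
s^3 + 7.4*s^2 + 29.14*s + 41.136 = (s + 2.4)(s^2 + 5*s + 17.14). Poles: -2.4, -2.5 + 3.3j, -2.5 - 3.3j. RHP poles (Re>0): 0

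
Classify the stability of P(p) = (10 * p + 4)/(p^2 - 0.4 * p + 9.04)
Denominator: p^2 - 0.4*p + 9.04. Poles: 0.2 + 3j, 0.2 - 3j. Unstable (2 pole(s) in RHP)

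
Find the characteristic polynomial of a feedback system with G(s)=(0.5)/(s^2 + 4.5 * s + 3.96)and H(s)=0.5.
Characteristic poly = G_den * H_den + G_num * H_num = (s^2 + 4.5*s + 3.96) + (0.25) = s^2 + 4.5*s + 4.21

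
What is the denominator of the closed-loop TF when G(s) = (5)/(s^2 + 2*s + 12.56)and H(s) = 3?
Characteristic poly = G_den * H_den + G_num * H_num = (s^2 + 2*s + 12.56) + (15) = s^2 + 2*s + 27.56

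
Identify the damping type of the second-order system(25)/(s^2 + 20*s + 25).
Standard form: ωn²/(s²+2ζωn·s+ωn²) gives ωn=5, ζ=2.
Overdamped (ζ = 2 > 1)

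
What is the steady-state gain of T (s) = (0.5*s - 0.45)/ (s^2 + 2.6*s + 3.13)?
DC gain = T(0) = num(0)/den(0) = -0.45/3.13 = -0.1438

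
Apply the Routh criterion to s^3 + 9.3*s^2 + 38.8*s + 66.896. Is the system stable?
Routh array:
s^3: [1, 38.8]; s^2: [9.3, 66.896]; s^1: [31.6069]; s^0: [66.896]
First column: [1, 9.3, 31.6069, 66.896]. Sign changes = 0.
Yes, stable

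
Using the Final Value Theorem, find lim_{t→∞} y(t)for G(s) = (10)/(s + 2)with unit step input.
FVT: lim_{t→∞} y(t) = lim_{s→0} s*Y(s) where Y(s) = G(s)/s.
= lim_{s→0} G(s) = G(0) = num(0)/den(0) = 10/2 = 5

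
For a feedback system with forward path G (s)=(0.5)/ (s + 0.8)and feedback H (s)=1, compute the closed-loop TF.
Closed-loop T = G/(1+GH).
Numerator: G_num * H_den = 0.5.
Denominator: G_den * H_den + G_num * H_num = (s + 0.8) + (0.5) = s + 1.3.
T(s) = (0.5)/(s + 1.3)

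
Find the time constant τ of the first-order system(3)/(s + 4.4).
First-order system: τ = -1/pole. Pole = -4.4. τ = -1/(-4.4) = 0.2273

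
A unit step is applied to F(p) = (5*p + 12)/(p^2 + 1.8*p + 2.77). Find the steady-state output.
FVT: lim_{t→∞} y(t) = lim_{p→0} p*Y(p) where Y(p) = F(p)/p.
= lim_{p→0} F(p) = F(0) = num(0)/den(0) = 12/2.77 = 4.332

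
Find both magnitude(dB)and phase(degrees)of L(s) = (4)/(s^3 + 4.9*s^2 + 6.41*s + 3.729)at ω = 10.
Substitute s = j*10: L(j10) = -0.0017486 + 0.00336543j.
|L| = 20*log₁₀(sqrt(Re²+Im²)) = -48.42 dB.
∠L = atan2(Im, Re) = 117.46° (principal value).
Summing the individual angle contributions Σ∠(j10 − zᵢ) − Σ∠(j10 − pₖ) over the 0 zero(s) and 3 pole(s), each followed continuously from ω = 0 (DC phase referenced to (−180°, 180°]), gives -242.54°, i.e. the principal value - 360°. Continuous Bode phase = -242.54°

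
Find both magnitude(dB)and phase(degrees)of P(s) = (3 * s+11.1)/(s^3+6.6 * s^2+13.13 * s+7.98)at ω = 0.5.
Substitute s = j*0.5: P(j0.5) = 0.980139 - 0.760205j.
|P| = 20*log₁₀(sqrt(Re²+Im²)) = 1.87 dB.
∠P = atan2(Im, Re) = -37.80°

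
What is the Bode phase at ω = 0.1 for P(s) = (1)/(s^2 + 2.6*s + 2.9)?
Substitute s = j*0.1: P(j0.1) = 0.343243 - 0.03088j.
∠P(j0.1) = atan2(Im, Re) = atan2(-0.03088, 0.343243) = -5.14°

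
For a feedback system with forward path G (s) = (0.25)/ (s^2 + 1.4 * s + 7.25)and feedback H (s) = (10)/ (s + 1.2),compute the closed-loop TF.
Closed-loop T = G/(1+GH).
Numerator: G_num * H_den = 0.25*s + 0.3.
Denominator: G_den * H_den + G_num * H_num = (s^3 + 2.6*s^2 + 8.93*s + 8.7) + (2.5) = s^3 + 2.6*s^2 + 8.93*s + 11.2.
T(s) = (0.25*s + 0.3)/(s^3 + 2.6*s^2 + 8.93*s + 11.2)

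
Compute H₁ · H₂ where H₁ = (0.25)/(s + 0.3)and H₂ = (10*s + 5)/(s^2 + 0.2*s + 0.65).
Series: H = H₁ · H₂ = (n₁·n₂)/(d₁·d₂).
Num: n₁·n₂ = 2.5*s + 1.25. Den: d₁·d₂ = s^3 + 0.5*s^2 + 0.71*s + 0.195.
H(s) = (2.5*s + 1.25)/(s^3 + 0.5*s^2 + 0.71*s + 0.195)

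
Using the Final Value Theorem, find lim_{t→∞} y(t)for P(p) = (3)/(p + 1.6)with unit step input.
FVT: lim_{t→∞} y(t) = lim_{p→0} p*Y(p) where Y(p) = P(p)/p.
= lim_{p→0} P(p) = P(0) = num(0)/den(0) = 3/1.6 = 1.875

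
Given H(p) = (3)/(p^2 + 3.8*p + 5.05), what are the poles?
Set denominator = 0: p^2 + 3.8*p + 5.05 = 0 → Poles: -1.9 + 1.2j, -1.9 - 1.2j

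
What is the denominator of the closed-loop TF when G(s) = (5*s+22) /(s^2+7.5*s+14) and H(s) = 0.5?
Characteristic poly = G_den * H_den + G_num * H_num = (s^2 + 7.5*s + 14) + (2.5*s + 11) = s^2 + 10*s + 25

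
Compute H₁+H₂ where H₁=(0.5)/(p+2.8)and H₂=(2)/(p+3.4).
Parallel: H = H₁ + H₂ = (n₁·d₂ + n₂·d₁)/(d₁·d₂).
n₁·d₂ = 0.5*p + 1.7. n₂·d₁ = 2*p + 5.6. Sum = 2.5*p + 7.3. d₁·d₂ = p^2 + 6.2*p + 9.52.
H(p) = (2.5*p + 7.3)/(p^2 + 6.2*p + 9.52)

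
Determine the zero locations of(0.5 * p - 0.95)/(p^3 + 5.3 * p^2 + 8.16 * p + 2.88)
Set numerator = 0: 0.5*p - 0.95 = 0 → Zeros: 1.9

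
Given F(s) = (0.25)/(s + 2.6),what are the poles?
Set denominator = 0: s + 2.6 = 0 → Poles: -2.6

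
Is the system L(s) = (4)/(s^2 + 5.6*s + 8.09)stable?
Denominator: s^2 + 5.6*s + 8.09. Poles: -2.8 + 0.5j, -2.8 - 0.5j. All Re(p)<0: Yes (stable)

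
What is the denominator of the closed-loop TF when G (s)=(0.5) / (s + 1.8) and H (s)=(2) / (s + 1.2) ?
Characteristic poly = G_den * H_den + G_num * H_num = (s^2 + 3*s + 2.16) + (1) = s^2 + 3*s + 3.16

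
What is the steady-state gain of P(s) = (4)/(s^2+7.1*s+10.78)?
DC gain = P(0) = num(0)/den(0) = 4/10.78 = 0.3711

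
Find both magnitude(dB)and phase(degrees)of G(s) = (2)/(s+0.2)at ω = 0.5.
Substitute s = j*0.5: G(j0.5) = 1.37931 - 3.44828j.
|G| = 20*log₁₀(sqrt(Re²+Im²)) = 11.40 dB.
∠G = atan2(Im, Re) = -68.20°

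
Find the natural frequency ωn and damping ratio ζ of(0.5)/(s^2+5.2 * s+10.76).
Underdamped: complex pole -2.6 + 2j. ωn = |pole| = 3.28, ζ = -Re(pole)/ωn = 0.7926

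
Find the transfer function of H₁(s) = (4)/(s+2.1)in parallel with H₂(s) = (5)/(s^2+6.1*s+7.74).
Parallel: H = H₁ + H₂ = (n₁·d₂ + n₂·d₁)/(d₁·d₂).
n₁·d₂ = 4*s^2 + 24.4*s + 30.96. n₂·d₁ = 5*s + 10.5. Sum = 4*s^2 + 29.4*s + 41.46. d₁·d₂ = s^3 + 8.2*s^2 + 20.55*s + 16.254.
H(s) = (4*s^2 + 29.4*s + 41.46)/(s^3 + 8.2*s^2 + 20.55*s + 16.254)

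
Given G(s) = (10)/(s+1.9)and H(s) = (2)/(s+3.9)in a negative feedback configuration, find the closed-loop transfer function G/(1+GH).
Closed-loop T = G/(1+GH).
Numerator: G_num * H_den = 10*s + 39.
Denominator: G_den * H_den + G_num * H_num = (s^2 + 5.8*s + 7.41) + (20) = s^2 + 5.8*s + 27.41.
T(s) = (10*s + 39)/(s^2 + 5.8*s + 27.41)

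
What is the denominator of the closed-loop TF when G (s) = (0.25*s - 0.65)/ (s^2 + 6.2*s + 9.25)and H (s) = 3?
Characteristic poly = G_den * H_den + G_num * H_num = (s^2 + 6.2*s + 9.25) + (0.75*s - 1.95) = s^2 + 6.95*s + 7.3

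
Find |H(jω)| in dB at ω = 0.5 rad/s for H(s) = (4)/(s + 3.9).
Substitute s = j*0.5: H(j0.5) = 1.00906 - 0.129366j.
|H(j0.5)| = sqrt(Re² + Im²) = 1.017.
20*log₁₀(1.017) = 0.15 dB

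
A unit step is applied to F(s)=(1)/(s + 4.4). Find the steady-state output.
FVT: lim_{t→∞} y(t) = lim_{s→0} s*Y(s) where Y(s) = F(s)/s.
= lim_{s→0} F(s) = F(0) = num(0)/den(0) = 1/4.4 = 0.2273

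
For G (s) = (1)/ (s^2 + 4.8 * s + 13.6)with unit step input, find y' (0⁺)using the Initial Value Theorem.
IVT: y'(0⁺) = lim_{s→∞} s²·Y(s) = lim_{s→∞} s·G(s).
deg(num) = 0, deg(den) = 2, relative degree = 2 ≥ 2, so s·G(s) → 0. Initial slope = 0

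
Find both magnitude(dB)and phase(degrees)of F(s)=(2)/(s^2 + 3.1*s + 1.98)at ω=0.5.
Substitute s = j*0.5: F(j0.5) = 0.641287 - 0.574564j.
|F| = 20*log₁₀(sqrt(Re²+Im²)) = -1.30 dB.
∠F = atan2(Im, Re) = -41.86°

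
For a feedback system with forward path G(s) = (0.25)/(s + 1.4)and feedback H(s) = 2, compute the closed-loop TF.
Closed-loop T = G/(1+GH).
Numerator: G_num * H_den = 0.25.
Denominator: G_den * H_den + G_num * H_num = (s + 1.4) + (0.5) = s + 1.9.
T(s) = (0.25)/(s + 1.9)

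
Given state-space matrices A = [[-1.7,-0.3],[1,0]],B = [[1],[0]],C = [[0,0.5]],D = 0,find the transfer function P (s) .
P(s) = C(sI - A)⁻¹B + D.
Characteristic polynomial det(sI - A) = s^2 + 1.7*s + 0.3.
Numerator from C·adj(sI-A)·B + D·det(sI-A) = 0.5.
P(s) = (0.5)/(s^2 + 1.7*s + 0.3)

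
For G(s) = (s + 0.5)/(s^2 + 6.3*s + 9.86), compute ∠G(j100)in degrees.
Substitute s = j*100: G(j100) = 0.000578893 - 0.00997336j.
∠G(j100) = atan2(Im, Re) = atan2(-0.00997336, 0.000578893) = -86.68°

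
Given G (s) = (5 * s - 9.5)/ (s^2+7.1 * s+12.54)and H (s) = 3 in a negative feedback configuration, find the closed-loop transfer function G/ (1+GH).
Closed-loop T = G/(1+GH).
Numerator: G_num * H_den = 5*s - 9.5.
Denominator: G_den * H_den + G_num * H_num = (s^2 + 7.1*s + 12.54) + (15*s - 28.5) = s^2 + 22.1*s - 15.96.
T(s) = (5*s - 9.5)/(s^2 + 22.1*s - 15.96)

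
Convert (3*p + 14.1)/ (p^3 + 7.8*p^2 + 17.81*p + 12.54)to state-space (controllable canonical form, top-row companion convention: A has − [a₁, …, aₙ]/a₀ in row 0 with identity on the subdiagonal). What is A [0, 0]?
Reachable canonical form for den = p^3 + 7.8*p^2 + 17.81*p + 12.54: top row of A = -[a₁,a₂,...,aₙ]/a₀, ones on the subdiagonal, zeros elsewhere.
A = [[-7.8, -17.81, -12.54], [1, 0, 0], [0, 1, 0]].
A[0,0] = -7.8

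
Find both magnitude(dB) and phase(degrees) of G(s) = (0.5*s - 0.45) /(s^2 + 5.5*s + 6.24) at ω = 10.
Substitute s = j*10: G(j10) = 0.0268444 - 0.0375806j.
|G| = 20*log₁₀(sqrt(Re²+Im²)) = -26.71 dB.
∠G = atan2(Im, Re) = -54.46°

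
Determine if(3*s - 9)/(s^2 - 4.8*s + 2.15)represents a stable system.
Denominator: s^2 - 4.8*s + 2.15 = (s - 4.3)(s - 0.5). Poles: 0.5, 4.3. All Re(p)<0: No (unstable)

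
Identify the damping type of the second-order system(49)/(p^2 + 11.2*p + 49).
Standard form: ωn²/(p²+2ζωn·p+ωn²) gives ωn=7, ζ=0.8.
Underdamped (ζ = 0.8 < 1)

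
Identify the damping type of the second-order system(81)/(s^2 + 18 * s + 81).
Standard form: ωn²/(s²+2ζωn·s+ωn²) gives ωn=9, ζ=1.
Critically damped (ζ = 1)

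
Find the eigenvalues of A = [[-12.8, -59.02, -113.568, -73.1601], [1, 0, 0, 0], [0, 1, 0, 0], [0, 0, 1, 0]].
Eigenvalues solve det(λI - A) = 0.
Characteristic polynomial: λ^4 + 12.8*λ^3 + 59.02*λ^2 + 113.568*λ + 73.1601 = 0.
Factor: (λ + 3.9)(λ + 1.3)(λ + 3.7)(λ + 3.9) = 0.
Roots: -1.3, -3.7, -3.9, -3.9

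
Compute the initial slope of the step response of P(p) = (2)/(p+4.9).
IVT: y'(0⁺) = lim_{p→∞} p²·Y(p) = lim_{p→∞} p·P(p).
deg(num) = 0, deg(den) = 1, relative degree = 1, so p·P(p) → (leading num)/(leading den) = 2/1 = 2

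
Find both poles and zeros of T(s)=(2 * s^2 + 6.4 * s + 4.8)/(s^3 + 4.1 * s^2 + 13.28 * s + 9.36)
Set denominator = 0: s^3 + 4.1*s^2 + 13.28*s + 9.36 = (s + 0.9)(s^2 + 3.2*s + 10.4) = 0 → Poles: -0.9, -1.6 + 2.8j, -1.6 - 2.8j
Set numerator = 0: 2*s^2 + 6.4*s + 4.8 = 2*(s + 2)(s + 1.2) = 0 → Zeros: -1.2, -2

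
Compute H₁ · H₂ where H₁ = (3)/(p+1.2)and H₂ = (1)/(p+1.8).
Series: H = H₁ · H₂ = (n₁·n₂)/(d₁·d₂).
Num: n₁·n₂ = 3. Den: d₁·d₂ = p^2 + 3*p + 2.16.
H(p) = (3)/(p^2 + 3*p + 2.16)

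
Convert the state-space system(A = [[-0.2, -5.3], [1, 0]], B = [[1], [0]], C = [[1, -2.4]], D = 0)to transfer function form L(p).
L(p) = C(pI - A)⁻¹B + D.
Characteristic polynomial det(pI - A) = p^2 + 0.2*p + 5.3.
Numerator from C·adj(pI-A)·B + D·det(pI-A) = p - 2.4.
L(p) = (p - 2.4)/(p^2 + 0.2*p + 5.3)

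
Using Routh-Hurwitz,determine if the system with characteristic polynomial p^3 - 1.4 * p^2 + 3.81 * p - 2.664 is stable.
Routh array:
p^3: [1, 3.81]; p^2: [-1.4, -2.664]; p^1: [1.90714]; p^0: [-2.664]
First column: [1, -1.4, 1.90714, -2.664]. Sign changes = 3.
No, unstable (3 RHP root(s))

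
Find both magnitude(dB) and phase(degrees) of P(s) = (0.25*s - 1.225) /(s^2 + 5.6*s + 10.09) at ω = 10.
Substitute s = j*10: P(j10) = 0.0222945 - 0.0139196j.
|P| = 20*log₁₀(sqrt(Re²+Im²)) = -31.61 dB.
∠P = atan2(Im, Re) = -31.98°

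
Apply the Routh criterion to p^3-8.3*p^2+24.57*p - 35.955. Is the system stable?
Routh array:
p^3: [1, 24.57]; p^2: [-8.3, -35.955]; p^1: [20.2381]; p^0: [-35.955]
First column: [1, -8.3, 20.2381, -35.955]. Sign changes = 3.
No, unstable (3 RHP root(s))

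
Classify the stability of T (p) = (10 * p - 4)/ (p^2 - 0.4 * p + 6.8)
Denominator: p^2 - 0.4*p + 6.8. Poles: 0.2 + 2.6j, 0.2 - 2.6j. Unstable (2 pole(s) in RHP)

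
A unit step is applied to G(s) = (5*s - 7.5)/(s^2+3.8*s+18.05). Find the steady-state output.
FVT: lim_{t→∞} y(t) = lim_{s→0} s*Y(s) where Y(s) = G(s)/s.
= lim_{s→0} G(s) = G(0) = num(0)/den(0) = -7.5/18.05 = -0.4155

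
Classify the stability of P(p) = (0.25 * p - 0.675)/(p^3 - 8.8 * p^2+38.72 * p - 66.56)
Denominator: p^3 - 8.8*p^2 + 38.72*p - 66.56 = (p - 3.2)(p^2 - 5.6*p + 20.8). Poles: 2.8 + 3.6j, 2.8 - 3.6j, 3.2. Unstable (3 pole(s) in RHP)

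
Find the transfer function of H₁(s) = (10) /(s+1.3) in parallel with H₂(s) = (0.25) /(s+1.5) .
Parallel: H = H₁ + H₂ = (n₁·d₂ + n₂·d₁)/(d₁·d₂).
n₁·d₂ = 10*s + 15. n₂·d₁ = 0.25*s + 0.325. Sum = 10.25*s + 15.325. d₁·d₂ = s^2 + 2.8*s + 1.95.
H(s) = (10.25*s + 15.325)/(s^2 + 2.8*s + 1.95)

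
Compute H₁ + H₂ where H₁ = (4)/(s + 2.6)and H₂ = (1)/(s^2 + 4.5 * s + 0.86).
Parallel: H = H₁ + H₂ = (n₁·d₂ + n₂·d₁)/(d₁·d₂).
n₁·d₂ = 4*s^2 + 18*s + 3.44. n₂·d₁ = s + 2.6. Sum = 4*s^2 + 19*s + 6.04. d₁·d₂ = s^3 + 7.1*s^2 + 12.56*s + 2.236.
H(s) = (4*s^2 + 19*s + 6.04)/(s^3 + 7.1*s^2 + 12.56*s + 2.236)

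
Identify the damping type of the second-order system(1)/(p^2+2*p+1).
Standard form: ωn²/(p²+2ζωn·p+ωn²) gives ωn=1, ζ=1.
Critically damped (ζ = 1)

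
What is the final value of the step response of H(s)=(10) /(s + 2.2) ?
FVT: lim_{t→∞} y(t) = lim_{s→0} s*Y(s) where Y(s) = H(s)/s.
= lim_{s→0} H(s) = H(0) = num(0)/den(0) = 10/2.2 = 4.545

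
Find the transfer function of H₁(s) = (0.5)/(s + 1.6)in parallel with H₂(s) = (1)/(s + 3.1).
Parallel: H = H₁ + H₂ = (n₁·d₂ + n₂·d₁)/(d₁·d₂).
n₁·d₂ = 0.5*s + 1.55. n₂·d₁ = s + 1.6. Sum = 1.5*s + 3.15. d₁·d₂ = s^2 + 4.7*s + 4.96.
H(s) = (1.5*s + 3.15)/(s^2 + 4.7*s + 4.96)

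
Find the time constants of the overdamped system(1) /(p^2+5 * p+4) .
Overdamped: real poles at -1, -4. τ = -1/pole → τ₁ = 1, τ₂ = 0.25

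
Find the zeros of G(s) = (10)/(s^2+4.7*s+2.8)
Numerator is a nonzero constant (10) → Zeros: none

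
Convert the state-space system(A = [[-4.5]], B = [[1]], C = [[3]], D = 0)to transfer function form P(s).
P(s) = C(sI - A)⁻¹B + D.
Characteristic polynomial det(sI - A) = s + 4.5.
Numerator from C·adj(sI-A)·B + D·det(sI-A) = 3.
P(s) = (3)/(s + 4.5)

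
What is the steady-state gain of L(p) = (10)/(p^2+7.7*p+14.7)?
DC gain = L(0) = num(0)/den(0) = 10/14.7 = 0.6803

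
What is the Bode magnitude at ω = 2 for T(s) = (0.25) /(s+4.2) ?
Substitute s = j*2: T(j2) = 0.0485213 - 0.0231054j.
|T(j2)| = sqrt(Re² + Im²) = 0.05374.
20*log₁₀(0.05374) = -25.39 dB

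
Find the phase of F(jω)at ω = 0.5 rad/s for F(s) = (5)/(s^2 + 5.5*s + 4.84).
Substitute s = j*0.5: F(j0.5) = 0.80159 - 0.480255j.
∠F(j0.5) = atan2(Im, Re) = atan2(-0.480255, 0.80159) = -30.93°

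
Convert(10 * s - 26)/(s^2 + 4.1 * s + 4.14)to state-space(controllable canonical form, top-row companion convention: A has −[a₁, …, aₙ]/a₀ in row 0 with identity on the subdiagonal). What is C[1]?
Reachable canonical form: C = numerator coefficients (right-aligned, zero-padded to length n).
num = 10*s - 26, C = [[10, -26]].
C[1] = -26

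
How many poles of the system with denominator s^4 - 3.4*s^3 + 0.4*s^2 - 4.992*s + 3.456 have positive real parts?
s^4 - 3.4*s^3 + 0.4*s^2 - 4.992*s + 3.456 = (s - 0.6)(s - 3.6)(s^2 + 0.8*s + 1.6). Poles: -0.4 + 1.2j, -0.4 - 1.2j, 0.6, 3.6. RHP poles (Re>0): 2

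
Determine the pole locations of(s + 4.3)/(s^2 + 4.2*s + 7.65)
Set denominator = 0: s^2 + 4.2*s + 7.65 = 0 → Poles: -2.1 + 1.8j, -2.1 - 1.8j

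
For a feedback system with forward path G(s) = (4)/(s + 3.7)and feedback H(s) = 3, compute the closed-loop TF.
Closed-loop T = G/(1+GH).
Numerator: G_num * H_den = 4.
Denominator: G_den * H_den + G_num * H_num = (s + 3.7) + (12) = s + 15.7.
T(s) = (4)/(s + 15.7)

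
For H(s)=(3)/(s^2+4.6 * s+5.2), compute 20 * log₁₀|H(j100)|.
Substitute s = j*100: H(j100) = -0.000299522 - 1.37852e-05j.
|H(j100)| = sqrt(Re² + Im²) = 0.0002998.
20*log₁₀(0.0002998) = -70.46 dB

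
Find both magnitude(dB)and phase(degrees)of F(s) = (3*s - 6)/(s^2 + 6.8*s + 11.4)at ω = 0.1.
Substitute s = j*0.1: F(j0.1) = -0.52334 + 0.0575831j.
|F| = 20*log₁₀(sqrt(Re²+Im²)) = -5.57 dB.
∠F = atan2(Im, Re) = 173.72°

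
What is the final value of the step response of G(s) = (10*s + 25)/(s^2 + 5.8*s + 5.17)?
FVT: lim_{t→∞} y(t) = lim_{s→0} s*Y(s) where Y(s) = G(s)/s.
= lim_{s→0} G(s) = G(0) = num(0)/den(0) = 25/5.17 = 4.836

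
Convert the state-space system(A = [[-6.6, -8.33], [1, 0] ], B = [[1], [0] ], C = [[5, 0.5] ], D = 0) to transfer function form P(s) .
P(s) = C(sI - A)⁻¹B + D.
Characteristic polynomial det(sI - A) = s^2 + 6.6*s + 8.33.
Numerator from C·adj(sI-A)·B + D·det(sI-A) = 5*s + 0.5.
P(s) = (5*s + 0.5)/(s^2 + 6.6*s + 8.33)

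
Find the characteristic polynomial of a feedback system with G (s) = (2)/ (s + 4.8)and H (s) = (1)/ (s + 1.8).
Characteristic poly = G_den * H_den + G_num * H_num = (s^2 + 6.6*s + 8.64) + (2) = s^2 + 6.6*s + 10.64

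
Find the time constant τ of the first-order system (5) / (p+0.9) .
First-order system: τ = -1/pole. Pole = -0.9. τ = -1/(-0.9) = 1.111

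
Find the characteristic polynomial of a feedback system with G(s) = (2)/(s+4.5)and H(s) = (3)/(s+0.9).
Characteristic poly = G_den * H_den + G_num * H_num = (s^2 + 5.4*s + 4.05) + (6) = s^2 + 5.4*s + 10.05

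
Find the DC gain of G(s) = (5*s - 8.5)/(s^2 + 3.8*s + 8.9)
DC gain = G(0) = num(0)/den(0) = -8.5/8.9 = -0.9551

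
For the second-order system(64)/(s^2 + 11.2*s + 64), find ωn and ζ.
Standard form: ωn²/(s²+2ζωn·s+ωn²).
const=64=ωn² → ωn=8, s coeff=11.2=2ζωn → ζ=0.7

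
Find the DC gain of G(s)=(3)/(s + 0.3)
DC gain = G(0) = num(0)/den(0) = 3/0.3 = 10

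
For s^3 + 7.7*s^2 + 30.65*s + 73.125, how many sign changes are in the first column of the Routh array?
Routh array:
s^3: [1, 30.65]; s^2: [7.7, 73.125]; s^1: [21.1532]; s^0: [73.125]
First column: [1, 7.7, 21.1532, 73.125]. Sign changes = 0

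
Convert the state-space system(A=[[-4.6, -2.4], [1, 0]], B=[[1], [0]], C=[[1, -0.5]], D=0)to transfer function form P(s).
P(s) = C(sI - A)⁻¹B + D.
Characteristic polynomial det(sI - A) = s^2 + 4.6*s + 2.4.
Numerator from C·adj(sI-A)·B + D·det(sI-A) = s - 0.5.
P(s) = (s - 0.5)/(s^2 + 4.6*s + 2.4)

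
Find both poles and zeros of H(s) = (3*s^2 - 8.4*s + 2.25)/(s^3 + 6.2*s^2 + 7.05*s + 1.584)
Set denominator = 0: s^3 + 6.2*s^2 + 7.05*s + 1.584 = (s + 4.8)(s + 1.1)(s + 0.3) = 0 → Poles: -0.3, -1.1, -4.8
Set numerator = 0: 3*s^2 - 8.4*s + 2.25 = 3*(s - 2.5)(s - 0.3) = 0 → Zeros: 0.3, 2.5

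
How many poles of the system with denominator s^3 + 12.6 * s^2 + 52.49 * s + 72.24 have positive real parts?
s^3 + 12.6*s^2 + 52.49*s + 72.24 = (s + 4.3)(s + 3.5)(s + 4.8). Poles: -3.5, -4.3, -4.8. RHP poles (Re>0): 0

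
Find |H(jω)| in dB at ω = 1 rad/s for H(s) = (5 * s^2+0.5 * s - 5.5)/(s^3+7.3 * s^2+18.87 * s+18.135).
Substitute s = j*1: H(j1) = -0.240037 + 0.442037j.
|H(j1)| = sqrt(Re² + Im²) = 0.503.
20*log₁₀(0.503) = -5.97 dB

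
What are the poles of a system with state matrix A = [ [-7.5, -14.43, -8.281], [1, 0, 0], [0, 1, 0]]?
Eigenvalues solve det(λI - A) = 0.
Characteristic polynomial: λ^3 + 7.5*λ^2 + 14.43*λ + 8.281 = 0.
Factor: (λ + 1.3)(λ + 4.9)(λ + 1.3) = 0.
Roots: -1.3, -1.3, -4.9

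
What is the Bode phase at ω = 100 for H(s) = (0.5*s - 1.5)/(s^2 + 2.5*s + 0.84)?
Substitute s = j*100: H(j100) = 0.000274862 - 0.00499355j.
∠H(j100) = atan2(Im, Re) = atan2(-0.00499355, 0.000274862) = -86.85°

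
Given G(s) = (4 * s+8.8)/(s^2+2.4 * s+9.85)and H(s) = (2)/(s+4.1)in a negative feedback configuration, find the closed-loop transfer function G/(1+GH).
Closed-loop T = G/(1+GH).
Numerator: G_num * H_den = 4*s^2 + 25.2*s + 36.08.
Denominator: G_den * H_den + G_num * H_num = (s^3 + 6.5*s^2 + 19.69*s + 40.385) + (8*s + 17.6) = s^3 + 6.5*s^2 + 27.69*s + 57.985.
T(s) = (4*s^2 + 25.2*s + 36.08)/(s^3 + 6.5*s^2 + 27.69*s + 57.985)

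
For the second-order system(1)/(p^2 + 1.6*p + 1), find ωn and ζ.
Standard form: ωn²/(p²+2ζωn·p+ωn²).
const=1=ωn² → ωn=1, p coeff=1.6=2ζωn → ζ=0.8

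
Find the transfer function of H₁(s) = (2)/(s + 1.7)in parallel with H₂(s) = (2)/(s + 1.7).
Parallel: H = H₁ + H₂ = (n₁·d₂ + n₂·d₁)/(d₁·d₂).
n₁·d₂ = 2*s + 3.4. n₂·d₁ = 2*s + 3.4. Sum = 4*s + 6.8. d₁·d₂ = s^2 + 3.4*s + 2.89.
H(s) = (4*s + 6.8)/(s^2 + 3.4*s + 2.89)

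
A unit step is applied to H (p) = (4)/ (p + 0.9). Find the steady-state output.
FVT: lim_{t→∞} y(t) = lim_{p→0} p*Y(p) where Y(p) = H(p)/p.
= lim_{p→0} H(p) = H(0) = num(0)/den(0) = 4/0.9 = 4.444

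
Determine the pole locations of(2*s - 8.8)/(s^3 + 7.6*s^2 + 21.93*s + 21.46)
Set denominator = 0: s^3 + 7.6*s^2 + 21.93*s + 21.46 = (s + 2)(s^2 + 5.6*s + 10.73) = 0 → Poles: -2, -2.8 + 1.7j, -2.8 - 1.7j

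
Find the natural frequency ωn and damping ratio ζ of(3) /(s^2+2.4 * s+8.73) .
Underdamped: complex pole -1.2 + 2.7j. ωn = |pole| = 2.955, ζ = -Re(pole)/ωn = 0.4061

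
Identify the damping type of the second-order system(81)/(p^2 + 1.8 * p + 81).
Standard form: ωn²/(p²+2ζωn·p+ωn²) gives ωn=9, ζ=0.1.
Underdamped (ζ = 0.1 < 1)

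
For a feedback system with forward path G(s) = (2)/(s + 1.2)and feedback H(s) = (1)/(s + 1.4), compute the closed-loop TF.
Closed-loop T = G/(1+GH).
Numerator: G_num * H_den = 2*s + 2.8.
Denominator: G_den * H_den + G_num * H_num = (s^2 + 2.6*s + 1.68) + (2) = s^2 + 2.6*s + 3.68.
T(s) = (2*s + 2.8)/(s^2 + 2.6*s + 3.68)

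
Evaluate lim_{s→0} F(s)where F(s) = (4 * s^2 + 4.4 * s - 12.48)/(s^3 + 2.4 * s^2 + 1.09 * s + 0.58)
DC gain = F(0) = num(0)/den(0) = -12.48/0.58 = -21.52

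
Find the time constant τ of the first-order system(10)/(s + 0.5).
First-order system: τ = -1/pole. Pole = -0.5. τ = -1/(-0.5) = 2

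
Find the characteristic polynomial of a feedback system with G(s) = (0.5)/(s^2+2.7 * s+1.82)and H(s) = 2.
Characteristic poly = G_den * H_den + G_num * H_num = (s^2 + 2.7*s + 1.82) + (1) = s^2 + 2.7*s + 2.82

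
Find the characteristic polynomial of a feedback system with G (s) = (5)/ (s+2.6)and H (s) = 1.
Characteristic poly = G_den * H_den + G_num * H_num = (s + 2.6) + (5) = s + 7.6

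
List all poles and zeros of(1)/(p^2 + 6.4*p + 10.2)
Set denominator = 0: p^2 + 6.4*p + 10.2 = (p + 3)(p + 3.4) = 0 → Poles: -3, -3.4
Numerator is a nonzero constant (1) → Zeros: none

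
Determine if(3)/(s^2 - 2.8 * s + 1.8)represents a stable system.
Denominator: s^2 - 2.8*s + 1.8 = (s - 1.8)(s - 1). Poles: 1, 1.8. All Re(p)<0: No (unstable)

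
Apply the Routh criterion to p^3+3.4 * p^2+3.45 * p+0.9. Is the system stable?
Routh array:
p^3: [1, 3.45]; p^2: [3.4, 0.9]; p^1: [3.18529]; p^0: [0.9]
First column: [1, 3.4, 3.18529, 0.9]. Sign changes = 0.
Yes, stable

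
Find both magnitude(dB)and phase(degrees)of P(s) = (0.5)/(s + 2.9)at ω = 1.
Substitute s = j*1: P(j1) = 0.154091 - 0.053135j.
|P| = 20*log₁₀(sqrt(Re²+Im²)) = -15.76 dB.
∠P = atan2(Im, Re) = -19.03°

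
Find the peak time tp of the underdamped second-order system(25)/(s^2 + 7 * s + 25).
Standard form: ωn²/(s²+2ζωn·s+ωn²) → ωn = 5, ζ = 0.7.
ωd = ωn·√(1-ζ²) = 5·√(1-0.7²) = 3.571.
tp = π/ωd = π/3.571 = 0.8798 s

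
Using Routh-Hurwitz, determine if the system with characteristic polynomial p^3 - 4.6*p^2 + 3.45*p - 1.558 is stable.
Routh array:
p^3: [1, 3.45]; p^2: [-4.6, -1.558]; p^1: [3.1113]; p^0: [-1.558]
First column: [1, -4.6, 3.1113, -1.558]. Sign changes = 3.
No, unstable (3 RHP root(s))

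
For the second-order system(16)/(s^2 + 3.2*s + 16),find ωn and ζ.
Standard form: ωn²/(s²+2ζωn·s+ωn²).
const=16=ωn² → ωn=4, s coeff=3.2=2ζωn → ζ=0.4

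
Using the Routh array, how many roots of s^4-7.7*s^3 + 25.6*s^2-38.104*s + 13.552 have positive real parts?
Routh array:
s^4: [1, 25.6, 13.552]; s^3: [-7.7, -38.104]; s^2: [20.6514, 13.552]; s^1: [-33.0511]; s^0: [13.552]
First column: [1, -7.7, 20.6514, -33.0511, 13.552]. Sign changes = RHP roots = 4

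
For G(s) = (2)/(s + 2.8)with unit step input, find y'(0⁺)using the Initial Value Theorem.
IVT: y'(0⁺) = lim_{s→∞} s²·Y(s) = lim_{s→∞} s·G(s).
deg(num) = 0, deg(den) = 1, relative degree = 1, so s·G(s) → (leading num)/(leading den) = 2/1 = 2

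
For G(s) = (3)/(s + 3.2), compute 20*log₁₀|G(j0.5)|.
Substitute s = j*0.5: G(j0.5) = 0.915157 - 0.142993j.
|G(j0.5)| = sqrt(Re² + Im²) = 0.9263.
20*log₁₀(0.9263) = -0.67 dB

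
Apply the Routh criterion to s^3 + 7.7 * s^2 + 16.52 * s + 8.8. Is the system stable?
Routh array:
s^3: [1, 16.52]; s^2: [7.7, 8.8]; s^1: [15.3771]; s^0: [8.8]
First column: [1, 7.7, 15.3771, 8.8]. Sign changes = 0.
Yes, stable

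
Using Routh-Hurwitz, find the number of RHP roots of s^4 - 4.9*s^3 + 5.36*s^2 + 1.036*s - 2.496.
Routh array:
s^4: [1, 5.36, -2.496]; s^3: [-4.9, 1.036]; s^2: [5.57143, -2.496]; s^1: [-1.1592]; s^0: [-2.496]
First column: [1, -4.9, 5.57143, -1.1592, -2.496]. Sign changes = RHP roots = 3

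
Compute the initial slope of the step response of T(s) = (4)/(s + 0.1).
IVT: y'(0⁺) = lim_{s→∞} s²·Y(s) = lim_{s→∞} s·T(s).
deg(num) = 0, deg(den) = 1, relative degree = 1, so s·T(s) → (leading num)/(leading den) = 4/1 = 4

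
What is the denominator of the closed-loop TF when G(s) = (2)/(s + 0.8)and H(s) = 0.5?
Characteristic poly = G_den * H_den + G_num * H_num = (s + 0.8) + (1) = s + 1.8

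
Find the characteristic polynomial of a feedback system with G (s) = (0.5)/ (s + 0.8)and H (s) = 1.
Characteristic poly = G_den * H_den + G_num * H_num = (s + 0.8) + (0.5) = s + 1.3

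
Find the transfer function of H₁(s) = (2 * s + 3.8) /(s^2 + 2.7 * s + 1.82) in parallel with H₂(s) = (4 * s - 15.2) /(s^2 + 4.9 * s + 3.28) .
Parallel: H = H₁ + H₂ = (n₁·d₂ + n₂·d₁)/(d₁·d₂).
n₁·d₂ = 2*s^3 + 13.6*s^2 + 25.18*s + 12.464. n₂·d₁ = 4*s^3 - 4.4*s^2 - 33.76*s - 27.664. Sum = 6*s^3 + 9.2*s^2 - 8.58*s - 15.2. d₁·d₂ = s^4 + 7.6*s^3 + 18.33*s^2 + 17.774*s + 5.9696.
H(s) = (6*s^3 + 9.2*s^2 - 8.58*s - 15.2)/(s^4 + 7.6*s^3 + 18.33*s^2 + 17.774*s + 5.9696)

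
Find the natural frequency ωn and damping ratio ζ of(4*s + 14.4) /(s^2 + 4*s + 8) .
Underdamped: complex pole -2 + 2j. ωn = |pole| = 2.828, ζ = -Re(pole)/ωn = 0.7071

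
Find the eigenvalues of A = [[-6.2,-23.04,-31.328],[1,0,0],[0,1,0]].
Eigenvalues solve det(λI - A) = 0.
Characteristic polynomial: λ^3 + 6.2*λ^2 + 23.04*λ + 31.328 = 0.
Factor: (λ + 2.2)(λ^2 + 4*λ + 14.24) = 0.
Roots: -2 + 3.2j, -2 - 3.2j, -2.2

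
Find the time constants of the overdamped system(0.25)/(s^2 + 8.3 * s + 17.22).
Overdamped: real poles at -4.1, -4.2. τ = -1/pole → τ₁ = 0.2439, τ₂ = 0.2381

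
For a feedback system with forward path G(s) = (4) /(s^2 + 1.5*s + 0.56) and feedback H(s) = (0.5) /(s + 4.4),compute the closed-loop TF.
Closed-loop T = G/(1+GH).
Numerator: G_num * H_den = 4*s + 17.6.
Denominator: G_den * H_den + G_num * H_num = (s^3 + 5.9*s^2 + 7.16*s + 2.464) + (2) = s^3 + 5.9*s^2 + 7.16*s + 4.464.
T(s) = (4*s + 17.6)/(s^3 + 5.9*s^2 + 7.16*s + 4.464)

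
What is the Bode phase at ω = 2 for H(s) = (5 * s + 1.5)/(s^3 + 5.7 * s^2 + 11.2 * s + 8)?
Substitute s = j*2: H(j2) = 0.285647 - 0.397749j.
∠H(j2) = atan2(Im, Re) = atan2(-0.397749, 0.285647) = -54.32°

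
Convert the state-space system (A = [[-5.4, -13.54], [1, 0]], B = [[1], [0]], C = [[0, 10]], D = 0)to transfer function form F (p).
F(p) = C(pI - A)⁻¹B + D.
Characteristic polynomial det(pI - A) = p^2 + 5.4*p + 13.54.
Numerator from C·adj(pI-A)·B + D·det(pI-A) = 10.
F(p) = (10)/(p^2 + 5.4*p + 13.54)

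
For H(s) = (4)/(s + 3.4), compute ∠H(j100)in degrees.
Substitute s = j*100: H(j100) = 0.00135843 - 0.0399538j.
∠H(j100) = atan2(Im, Re) = atan2(-0.0399538, 0.00135843) = -88.05°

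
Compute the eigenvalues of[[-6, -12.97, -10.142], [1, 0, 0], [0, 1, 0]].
Eigenvalues solve det(λI - A) = 0.
Characteristic polynomial: λ^3 + 6*λ^2 + 12.97*λ + 10.142 = 0.
Factor: (λ + 2.2)(λ^2 + 3.8*λ + 4.61) = 0.
Roots: -1.9 + 1j, -1.9 - 1j, -2.2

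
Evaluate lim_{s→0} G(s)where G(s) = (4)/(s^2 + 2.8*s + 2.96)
DC gain = G(0) = num(0)/den(0) = 4/2.96 = 1.351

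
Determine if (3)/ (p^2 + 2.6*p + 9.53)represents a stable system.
Denominator: p^2 + 2.6*p + 9.53. Poles: -1.3 + 2.8j, -1.3 - 2.8j. All Re(p)<0: Yes (stable)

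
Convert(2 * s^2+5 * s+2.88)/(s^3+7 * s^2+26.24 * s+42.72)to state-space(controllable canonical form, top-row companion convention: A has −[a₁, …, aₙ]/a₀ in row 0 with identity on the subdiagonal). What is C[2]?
Reachable canonical form: C = numerator coefficients (right-aligned, zero-padded to length n).
num = 2*s^2 + 5*s + 2.88, C = [[2, 5, 2.88]].
C[2] = 2.88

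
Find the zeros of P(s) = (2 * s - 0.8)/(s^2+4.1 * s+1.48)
Set numerator = 0: 2*s - 0.8 = 0 → Zeros: 0.4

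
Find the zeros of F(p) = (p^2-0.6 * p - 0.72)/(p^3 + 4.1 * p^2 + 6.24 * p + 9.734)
Set numerator = 0: p^2 - 0.6*p - 0.72 = (p - 1.2)(p + 0.6) = 0 → Zeros: -0.6, 1.2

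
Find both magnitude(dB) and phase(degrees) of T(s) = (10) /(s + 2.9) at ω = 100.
Substitute s = j*100: T(j100) = 0.00289756 - 0.099916j.
|T| = 20*log₁₀(sqrt(Re²+Im²)) = -20.00 dB.
∠T = atan2(Im, Re) = -88.34°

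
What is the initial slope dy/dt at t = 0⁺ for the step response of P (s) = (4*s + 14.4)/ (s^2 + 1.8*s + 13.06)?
IVT: y'(0⁺) = lim_{s→∞} s²·Y(s) = lim_{s→∞} s·P(s).
deg(num) = 1, deg(den) = 2, relative degree = 1, so s·P(s) → (leading num)/(leading den) = 4/1 = 4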